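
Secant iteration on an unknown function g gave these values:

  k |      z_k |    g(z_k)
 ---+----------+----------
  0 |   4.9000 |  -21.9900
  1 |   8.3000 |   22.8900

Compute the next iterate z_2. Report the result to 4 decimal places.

z_2 = 8.3000 − 22.8900·(8.3000 − 4.9000) / (22.8900 − (-21.9900))
   = 8.3000 − (77.826000)/(44.880000) = 6.565909

6.5659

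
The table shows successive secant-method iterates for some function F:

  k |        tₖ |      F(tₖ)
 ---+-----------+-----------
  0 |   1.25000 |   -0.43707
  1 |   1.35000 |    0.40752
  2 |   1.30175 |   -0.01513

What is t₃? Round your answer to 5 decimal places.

t₃ = 1.30175 − (-0.01513)·(1.30175 − 1.35000) / (-0.01513 − 0.40752)
   = 1.30175 − (0.0007300)/(-0.4226500) = 1.3034773

1.30348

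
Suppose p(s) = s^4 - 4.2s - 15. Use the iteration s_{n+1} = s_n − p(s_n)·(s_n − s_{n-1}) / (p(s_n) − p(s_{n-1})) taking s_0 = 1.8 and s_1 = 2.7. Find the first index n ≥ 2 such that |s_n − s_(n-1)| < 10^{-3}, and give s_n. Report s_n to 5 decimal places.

p(1.8) = -12.0624000, p(2.7) = 26.8041000
s_2 = 2.7000000 − 26.8041000·(0.9000000)/(38.8665000) = 2.0793192;  |Δ| = 0.6206808
p(2.0793192) = -5.0398972
s_3 = 2.0793192 − (-5.0398972)·(-0.6206808)/(-31.8439972) = 2.1775533;  |Δ| = 0.0982341
p(2.1775533) = -1.6616396
s_4 = 2.1775533 − (-1.6616396)·(0.0982341)/(3.3782576) = 2.2258711;  |Δ| = 0.0483177
p(2.2258711) = 0.1984315
s_5 = 2.2258711 − 0.1984315·(0.0483177)/(1.8600711) = 2.2207166;  |Δ| = 0.0051545
p(2.2207166) = -0.0065085
s_6 = 2.2207166 − (-0.0065085)·(-0.0051545)/(-0.2049400) = 2.2208802;  |Δ| = 0.0001637
|s_6 − s_5| = 0.0001637 < 10^{-3}

n = 6, s_n = 2.22088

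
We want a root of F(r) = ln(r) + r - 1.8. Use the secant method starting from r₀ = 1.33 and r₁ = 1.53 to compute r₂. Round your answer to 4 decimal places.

1.4387

F(1.33) = -0.184821, F(1.53) = 0.155268
r₂ = 1.530000 − 0.155268·(1.530000 − 1.330000) / (0.155268 − (-0.184821)) = 1.530000 − (0.031054)/(0.340089) = 1.438690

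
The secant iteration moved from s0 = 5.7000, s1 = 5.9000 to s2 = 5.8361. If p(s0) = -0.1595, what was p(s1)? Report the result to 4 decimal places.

The secant line through (5.7000, -0.1595) and (5.9000, p(s1)) crosses zero at s2 = 5.8361.
So (5.7000, -0.1595), (5.9000, p(s1)), (5.8361, 0) are collinear:
p(s1) = -0.1595 · (5.9000 − 5.8361) / (5.7000 − 5.8361) = -0.1595 · (0.063900)/(-0.136100) = 0.074886

0.0749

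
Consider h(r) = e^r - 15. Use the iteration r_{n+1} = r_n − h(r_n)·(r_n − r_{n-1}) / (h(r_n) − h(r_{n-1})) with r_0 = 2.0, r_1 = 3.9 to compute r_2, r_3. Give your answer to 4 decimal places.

h(2.0) = -7.610944, h(3.9) = 34.402449
r_2 = 3.900000 − 34.402449·(3.900000 − 2.000000) / (34.402449 − (-7.610944)) = 3.900000 − (65.364653)/(42.013393) = 2.344195
h(2.344195) = -4.575124
r_3 = 2.344195 − (-4.575124)·(2.344195 − 3.900000) / (-4.575124 − 34.402449) = 2.344195 − (7.118002)/(-38.977573) = 2.526813

2.3442, 2.5268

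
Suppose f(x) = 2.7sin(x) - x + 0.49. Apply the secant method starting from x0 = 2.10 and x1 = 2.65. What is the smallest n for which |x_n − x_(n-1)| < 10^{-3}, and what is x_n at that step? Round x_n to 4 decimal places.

f(2.10) = 0.720665, f(2.65) = -0.885518
x2 = 2.650000 − (-0.885518)·(0.550000)/(-1.606183) = 2.346775;  |Δ| = 0.303225
f(2.346775) = 0.070312
x3 = 2.346775 − 0.070312·(-0.303225)/(0.955829) = 2.369081;  |Δ| = 0.022306
f(2.369081) = 0.005348
x4 = 2.369081 − 0.005348·(0.022306)/(-0.064964) = 2.370917;  |Δ| = 0.001836
f(2.370917) = -0.000042
x5 = 2.370917 − (-0.000042)·(0.001836)/(-0.005390) = 2.370902;  |Δ| = 0.000014
|x5 − x4| = 0.000014 < 10^{-3}

n = 5, x_n = 2.3709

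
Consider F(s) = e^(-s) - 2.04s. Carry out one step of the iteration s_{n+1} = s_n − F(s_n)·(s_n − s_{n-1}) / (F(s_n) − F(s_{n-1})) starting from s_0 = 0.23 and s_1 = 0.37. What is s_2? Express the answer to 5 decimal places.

0.34697

F(0.23) = 0.3253336, F(0.37) = -0.0640657
s_2 = 0.3700000 − (-0.0640657)·(0.3700000 − 0.2300000) / (-0.0640657 − 0.3253336) = 0.3700000 − (-0.0089692)/(-0.3893993) = 0.3469666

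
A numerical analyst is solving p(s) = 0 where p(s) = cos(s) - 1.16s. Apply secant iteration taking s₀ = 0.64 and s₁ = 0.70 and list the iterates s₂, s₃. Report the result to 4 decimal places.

0.6735, 0.6737

p(0.64) = 0.059696, p(0.70) = -0.047158
s₂ = 0.700000 − (-0.047158)·(0.700000 − 0.640000) / (-0.047158 − 0.059696) = 0.700000 − (-0.002829)/(-0.106854) = 0.673520
p(0.673520) = 0.000348
s₃ = 0.673520 − 0.000348·(0.673520 − 0.700000) / (0.000348 − (-0.047158)) = 0.673520 − (-0.000009)/(0.047505) = 0.673714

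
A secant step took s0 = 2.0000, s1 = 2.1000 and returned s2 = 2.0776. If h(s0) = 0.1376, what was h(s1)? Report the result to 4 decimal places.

-0.0397

The secant line through (2.0000, 0.1376) and (2.1000, h(s1)) crosses zero at s2 = 2.0776.
So (2.0000, 0.1376), (2.1000, h(s1)), (2.0776, 0) are collinear:
h(s1) = 0.1376 · (2.1000 − 2.0776) / (2.0000 − 2.0776) = 0.1376 · (0.022400)/(-0.077600) = -0.039720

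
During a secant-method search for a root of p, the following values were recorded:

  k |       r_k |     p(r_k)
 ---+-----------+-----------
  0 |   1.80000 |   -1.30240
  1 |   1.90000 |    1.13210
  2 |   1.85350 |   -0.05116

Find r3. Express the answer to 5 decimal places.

1.85551

r3 = 1.85350 − (-0.05116)·(1.85350 − 1.90000) / (-0.05116 − 1.13210)
   = 1.85350 − (0.0023789)/(-1.1832600) = 1.8555105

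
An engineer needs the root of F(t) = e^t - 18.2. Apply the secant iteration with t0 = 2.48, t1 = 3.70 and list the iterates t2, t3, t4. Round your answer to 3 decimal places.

2.748, 2.847, 2.906

F(2.48) = -6.25874, F(3.70) = 22.24730
t2 = 3.70000 − 22.24730·(3.70000 − 2.48000) / (22.24730 − (-6.25874)) = 3.70000 − (27.14171)/(28.50604) = 2.74786
F(2.74786) = -2.59079
t3 = 2.74786 − (-2.59079)·(2.74786 − 3.70000) / (-2.59079 − 22.24730) = 2.74786 − (2.46679)/(-24.83810) = 2.84718
F(2.84718) = -0.96097
t4 = 2.84718 − (-0.96097)·(2.84718 − 2.74786) / (-0.96097 − (-2.59079)) = 2.84718 − (-0.09544)/(1.62982) = 2.90573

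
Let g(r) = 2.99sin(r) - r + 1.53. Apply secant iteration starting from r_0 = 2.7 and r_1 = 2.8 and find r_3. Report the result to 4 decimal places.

2.7290

g(2.7) = 0.107866, g(2.8) = -0.268385
r_2 = 2.800000 − (-0.268385)·(2.800000 − 2.700000) / (-0.268385 − 0.107866) = 2.800000 − (-0.026839)/(-0.376251) = 2.728669
g(2.728669) = 0.001187
r_3 = 2.728669 − 0.001187·(2.728669 − 2.800000) / (0.001187 − (-0.268385)) = 2.728669 − (-0.000085)/(0.269572) = 2.728983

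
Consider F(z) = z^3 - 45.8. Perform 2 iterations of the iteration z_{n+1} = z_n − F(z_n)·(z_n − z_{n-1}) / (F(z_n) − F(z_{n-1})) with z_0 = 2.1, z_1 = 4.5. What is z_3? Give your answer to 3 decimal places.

3.483

F(2.1) = -36.53900, F(4.5) = 45.32500
z_2 = 4.50000 − 45.32500·(4.50000 − 2.10000) / (45.32500 − (-36.53900)) = 4.50000 − (108.78000)/(81.86400) = 3.17121
F(3.17121) = -13.90847
z_3 = 3.17121 − (-13.90847)·(3.17121 − 4.50000) / (-13.90847 − 45.32500) = 3.17121 − (18.48143)/(-59.23347) = 3.48322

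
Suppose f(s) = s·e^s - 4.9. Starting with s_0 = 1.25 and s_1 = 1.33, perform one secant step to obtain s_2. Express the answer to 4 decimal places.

1.3145

f(1.25) = -0.537071, f(1.33) = 0.128788
s_2 = 1.330000 − 0.128788·(1.330000 − 1.250000) / (0.128788 − (-0.537071)) = 1.330000 − (0.010303)/(0.665859) = 1.314527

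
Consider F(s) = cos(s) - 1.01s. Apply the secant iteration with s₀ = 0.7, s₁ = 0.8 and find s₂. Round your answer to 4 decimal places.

0.7342

F(0.7) = 0.057842, F(0.8) = -0.111293
s₂ = 0.800000 − (-0.111293)·(0.800000 − 0.700000) / (-0.111293 − 0.057842) = 0.800000 − (-0.011129)/(-0.169135) = 0.734199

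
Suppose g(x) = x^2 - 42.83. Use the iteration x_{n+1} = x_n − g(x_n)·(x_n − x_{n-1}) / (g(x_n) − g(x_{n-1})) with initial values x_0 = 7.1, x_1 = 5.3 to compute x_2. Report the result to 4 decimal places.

g(7.1) = 7.580000, g(5.3) = -14.740000
x_2 = 5.300000 − (-14.740000)·(5.300000 − 7.100000) / (-14.740000 − 7.580000) = 5.300000 − (26.532000)/(-22.320000) = 6.488710

6.4887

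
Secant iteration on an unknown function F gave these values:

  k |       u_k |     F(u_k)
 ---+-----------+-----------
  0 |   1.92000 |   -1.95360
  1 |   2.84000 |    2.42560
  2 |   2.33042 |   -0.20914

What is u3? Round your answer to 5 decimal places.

u3 = 2.33042 − (-0.20914)·(2.33042 − 2.84000) / (-0.20914 − 2.42560)
   = 2.33042 − (0.1065736)/(-2.6347400) = 2.3708694

2.37087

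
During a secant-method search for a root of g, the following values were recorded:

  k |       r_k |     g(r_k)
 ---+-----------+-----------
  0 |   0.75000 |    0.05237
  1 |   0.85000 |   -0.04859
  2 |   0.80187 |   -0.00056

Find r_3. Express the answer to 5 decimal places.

r_3 = 0.80187 − (-0.00056)·(0.80187 − 0.85000) / (-0.00056 − (-0.04859))
   = 0.80187 − (0.0000270)/(0.0480300) = 0.8013088

0.80131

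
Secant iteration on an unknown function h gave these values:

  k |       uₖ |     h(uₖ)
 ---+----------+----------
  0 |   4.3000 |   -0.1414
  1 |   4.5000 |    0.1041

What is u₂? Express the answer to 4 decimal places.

4.4152

u₂ = 4.5000 − 0.1041·(4.5000 − 4.3000) / (0.1041 − (-0.1414))
   = 4.5000 − (0.020820)/(0.245500) = 4.415193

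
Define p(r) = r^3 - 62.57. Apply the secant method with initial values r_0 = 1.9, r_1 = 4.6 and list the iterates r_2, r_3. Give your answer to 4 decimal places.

p(1.9) = -55.711000, p(4.6) = 34.766000
r_2 = 4.600000 − 34.766000·(4.600000 − 1.900000) / (34.766000 − (-55.711000)) = 4.600000 − (93.868200)/(90.477000) = 3.562519
p(3.562519) = -17.356155
r_3 = 3.562519 − (-17.356155)·(3.562519 − 4.600000) / (-17.356155 − 34.766000) = 3.562519 − (18.006687)/(-52.122155) = 3.907990

3.5625, 3.9080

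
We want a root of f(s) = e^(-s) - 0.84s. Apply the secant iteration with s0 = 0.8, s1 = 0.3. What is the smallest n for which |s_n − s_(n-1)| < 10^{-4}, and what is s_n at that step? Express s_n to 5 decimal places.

n = 5, s_n = 0.63247

f(0.8) = -0.2226710, f(0.3) = 0.4888182
s2 = 0.3000000 − 0.4888182·(-0.5000000)/(0.7114893) = 0.6435176;  |Δ| = 0.3435176
f(0.6435176) = -0.0151140
s3 = 0.6435176 − (-0.0151140)·(0.3435176)/(-0.5039322) = 0.6332148;  |Δ| = 0.0103028
f(0.6332148) = -0.0010181
s4 = 0.6332148 − (-0.0010181)·(-0.0103028)/(0.0140958) = 0.6324707;  |Δ| = 0.0007442
f(0.6324707) = 0.0000022
s5 = 0.6324707 − 0.0000022·(-0.0007442)/(0.0010203) = 0.6324723;  |Δ| = 0.0000016
|s5 − s4| = 0.0000016 < 10^{-4}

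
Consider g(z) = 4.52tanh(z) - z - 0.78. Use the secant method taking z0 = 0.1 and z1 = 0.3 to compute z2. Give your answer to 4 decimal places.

g(0.1) = -0.429501, g(0.3) = 0.236733
z2 = 0.300000 − 0.236733·(0.300000 − 0.100000) / (0.236733 − (-0.429501)) = 0.300000 − (0.047347)/(0.666234) = 0.228934

0.2289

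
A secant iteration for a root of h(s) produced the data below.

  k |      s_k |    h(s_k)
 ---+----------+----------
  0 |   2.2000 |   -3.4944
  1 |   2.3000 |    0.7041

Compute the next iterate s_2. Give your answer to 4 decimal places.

2.2832

s_2 = 2.3000 − 0.7041·(2.3000 − 2.2000) / (0.7041 − (-3.4944))
   = 2.3000 − (0.070410)/(4.198500) = 2.283230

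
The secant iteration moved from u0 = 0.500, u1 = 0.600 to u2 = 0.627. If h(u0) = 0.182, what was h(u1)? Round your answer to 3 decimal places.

0.039

The secant line through (0.500, 0.182) and (0.600, h(u1)) crosses zero at u2 = 0.627.
So (0.500, 0.182), (0.600, h(u1)), (0.627, 0) are collinear:
h(u1) = 0.182 · (0.600 − 0.627) / (0.500 − 0.627) = 0.182 · (-0.02700)/(-0.12700) = 0.03869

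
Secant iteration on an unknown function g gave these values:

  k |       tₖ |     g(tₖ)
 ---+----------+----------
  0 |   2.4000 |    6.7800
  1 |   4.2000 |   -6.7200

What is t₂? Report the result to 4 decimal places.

t₂ = 4.2000 − (-6.7200)·(4.2000 − 2.4000) / (-6.7200 − 6.7800)
   = 4.2000 − (-12.096000)/(-13.500000) = 3.304000

3.3040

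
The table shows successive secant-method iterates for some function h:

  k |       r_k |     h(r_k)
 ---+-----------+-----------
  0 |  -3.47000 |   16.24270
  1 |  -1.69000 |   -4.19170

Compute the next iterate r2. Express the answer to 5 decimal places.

r2 = -1.69000 − (-4.19170)·(-1.69000 − (-3.47000)) / (-4.19170 − 16.24270)
   = -1.69000 − (-7.4612260)/(-20.4344000) = -2.0551307

-2.05513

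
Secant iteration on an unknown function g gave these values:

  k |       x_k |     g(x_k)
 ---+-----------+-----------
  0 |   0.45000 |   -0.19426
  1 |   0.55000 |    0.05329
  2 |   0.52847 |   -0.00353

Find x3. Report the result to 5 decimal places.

x3 = 0.52847 − (-0.00353)·(0.52847 − 0.55000) / (-0.00353 − 0.05329)
   = 0.52847 − (0.0000760)/(-0.0568200) = 0.5298076

0.52981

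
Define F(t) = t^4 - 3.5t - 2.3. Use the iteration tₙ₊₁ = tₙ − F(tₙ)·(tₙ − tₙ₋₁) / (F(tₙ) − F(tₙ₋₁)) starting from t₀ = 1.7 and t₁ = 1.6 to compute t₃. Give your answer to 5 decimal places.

1.69371

F(1.7) = 0.1021000, F(1.6) = -1.3464000
t₂ = 1.6000000 − (-1.3464000)·(1.6000000 − 1.7000000) / (-1.3464000 − 0.1021000) = 1.6000000 − (0.1346400)/(-1.4485000) = 1.6929513
F(1.6929513) = -0.0108910
t₃ = 1.6929513 − (-0.0108910)·(1.6929513 − 1.6000000) / (-0.0108910 − (-1.3464000)) = 1.6929513 − (-0.0010123)/(1.3355090) = 1.6937093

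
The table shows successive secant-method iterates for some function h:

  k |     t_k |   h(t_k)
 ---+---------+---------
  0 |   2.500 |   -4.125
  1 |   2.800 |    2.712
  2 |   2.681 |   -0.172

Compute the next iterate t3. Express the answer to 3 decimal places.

t3 = 2.681 − (-0.172)·(2.681 − 2.800) / (-0.172 − 2.712)
   = 2.681 − (0.02047)/(-2.88400) = 2.68810

2.688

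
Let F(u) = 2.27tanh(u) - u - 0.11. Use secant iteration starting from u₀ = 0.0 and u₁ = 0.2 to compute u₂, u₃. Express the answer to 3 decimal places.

0.089, 0.087

F(0.0) = -0.11000, F(0.2) = 0.13804
u₂ = 0.20000 − 0.13804·(0.20000 − 0.00000) / (0.13804 − (-0.11000)) = 0.20000 − (0.02761)/(0.24804) = 0.08869
F(0.08869) = 0.00212
u₃ = 0.08869 − 0.00212·(0.08869 − 0.20000) / (0.00212 − 0.13804) = 0.08869 − (-0.00024)/(-0.13593) = 0.08696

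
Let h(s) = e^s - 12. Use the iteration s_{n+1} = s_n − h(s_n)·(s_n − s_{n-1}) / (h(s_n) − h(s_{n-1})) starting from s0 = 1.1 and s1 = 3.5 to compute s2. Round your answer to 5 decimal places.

1.81701

h(1.1) = -8.9958340, h(3.5) = 21.1154520
s2 = 3.5000000 − 21.1154520·(3.5000000 − 1.1000000) / (21.1154520 − (-8.9958340)) = 3.5000000 − (50.6770847)/(30.1112859) = 1.8170070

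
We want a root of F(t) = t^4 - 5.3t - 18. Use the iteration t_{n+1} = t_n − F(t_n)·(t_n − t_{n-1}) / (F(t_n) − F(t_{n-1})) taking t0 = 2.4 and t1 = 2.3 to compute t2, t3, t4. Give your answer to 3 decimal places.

F(2.4) = 2.45760, F(2.3) = -2.20590
t2 = 2.30000 − (-2.20590)·(2.30000 − 2.40000) / (-2.20590 − 2.45760) = 2.30000 − (0.22059)/(-4.66350) = 2.34730
F(2.34730) = -0.08254
t3 = 2.34730 − (-0.08254)·(2.34730 − 2.30000) / (-0.08254 − (-2.20590)) = 2.34730 − (-0.00390)/(2.12336) = 2.34914
F(2.34914) = 0.00295
t4 = 2.34914 − 0.00295·(2.34914 − 2.34730) / (0.00295 − (-0.08254)) = 2.34914 − (0.00001)/(0.08549) = 2.34908

2.347, 2.349, 2.349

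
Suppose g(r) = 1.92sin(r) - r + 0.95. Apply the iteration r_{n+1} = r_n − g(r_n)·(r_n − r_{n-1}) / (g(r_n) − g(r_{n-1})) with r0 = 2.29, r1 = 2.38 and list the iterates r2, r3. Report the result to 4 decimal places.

2.3349, 2.3355

g(2.29) = 0.104475, g(2.38) = -0.105056
r2 = 2.380000 − (-0.105056)·(2.380000 − 2.290000) / (-0.105056 − 0.104475) = 2.380000 − (-0.009455)/(-0.209531) = 2.334875
g(2.334875) = 0.001403
r3 = 2.334875 − 0.001403·(2.334875 − 2.380000) / (0.001403 − (-0.105056)) = 2.334875 − (-0.000063)/(0.106459) = 2.335470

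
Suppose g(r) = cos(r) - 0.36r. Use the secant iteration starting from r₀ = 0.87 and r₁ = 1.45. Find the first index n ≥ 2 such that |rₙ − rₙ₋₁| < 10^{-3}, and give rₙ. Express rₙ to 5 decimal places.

n = 4, rₙ = 1.14567

g(0.87) = 0.3316265, g(1.45) = -0.4014972
r₂ = 1.4500000 − (-0.4014972)·(0.5800000)/(-0.7331238) = 1.1323614;  |Δ| = 0.3176386
g(1.1323614) = 0.0168728
r₃ = 1.1323614 − 0.0168728·(-0.3176386)/(0.4183700) = 1.1451717;  |Δ| = 0.0128103
g(1.1451717) = 0.0006279
r₄ = 1.1451717 − 0.0006279·(0.0128103)/(-0.0162449) = 1.1456669;  |Δ| = 0.0004951
|r₄ − r₃| = 0.0004951 < 10^{-3}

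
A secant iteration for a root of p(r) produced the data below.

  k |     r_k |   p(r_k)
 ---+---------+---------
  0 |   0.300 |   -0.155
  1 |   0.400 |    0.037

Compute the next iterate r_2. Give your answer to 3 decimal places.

0.381

r_2 = 0.400 − 0.037·(0.400 − 0.300) / (0.037 − (-0.155))
   = 0.400 − (0.00370)/(0.19200) = 0.38073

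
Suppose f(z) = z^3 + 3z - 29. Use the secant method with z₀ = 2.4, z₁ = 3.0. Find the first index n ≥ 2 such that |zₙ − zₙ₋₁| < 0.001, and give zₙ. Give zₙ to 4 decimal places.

n = 5, zₙ = 2.7482

f(2.4) = -7.976000, f(3.0) = 7.000000
z₂ = 3.000000 − 7.000000·(0.600000)/(14.976000) = 2.719551;  |Δ| = 0.280449
f(2.719551) = -0.727656
z₃ = 2.719551 − (-0.727656)·(-0.280449)/(-7.727656) = 2.745959;  |Δ| = 0.026408
f(2.745959) = -0.056792
z₄ = 2.745959 − (-0.056792)·(0.026408)/(0.670864) = 2.748195;  |Δ| = 0.002236
f(2.748195) = 0.000526
z₅ = 2.748195 − 0.000526·(0.002236)/(0.057318) = 2.748174;  |Δ| = 0.000021
|z₅ − z₄| = 0.000021 < 0.001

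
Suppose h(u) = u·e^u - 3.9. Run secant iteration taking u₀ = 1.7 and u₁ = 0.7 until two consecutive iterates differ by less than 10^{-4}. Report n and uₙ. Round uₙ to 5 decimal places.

h(1.7) = 5.4057106, h(0.7) = -2.4903731
u₂ = 0.7000000 − (-2.4903731)·(-1.0000000)/(-7.8960837) = 1.0153935;  |Δ| = 0.3153935
h(1.0153935) = -1.0970579
u₃ = 1.0153935 − (-1.0970579)·(0.3153935)/(1.3933152) = 1.2637255;  |Δ| = 0.2483321
h(1.2637255) = 0.5717939
u₄ = 1.2637255 − 0.5717939·(0.2483321)/(1.6688518) = 1.1786402;  |Δ| = 0.0850853
h(1.1786402) = -0.0694759
u₅ = 1.1786402 − (-0.0694759)·(-0.0850853)/(-0.6412698) = 1.1878585;  |Δ| = 0.0092182
h(1.1878585) = -0.0037657
u₆ = 1.1878585 − (-0.0037657)·(0.0092182)/(0.0657102) = 1.1883867;  |Δ| = 0.0005283
h(1.1883867) = 0.0000268
u₇ = 1.1883867 − 0.0000268·(0.0005283)/(0.0037925) = 1.1883830;  |Δ| = 0.0000037
|u₇ − u₆| = 0.0000037 < 10^{-4}

n = 7, uₙ = 1.18838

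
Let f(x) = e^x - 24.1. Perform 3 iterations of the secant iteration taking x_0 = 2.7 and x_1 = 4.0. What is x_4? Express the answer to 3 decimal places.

3.188

f(2.7) = -9.22027, f(4.0) = 30.49815
x_2 = 4.00000 − 30.49815·(4.00000 − 2.70000) / (30.49815 − (-9.22027)) = 4.00000 − (39.64760)/(39.71842) = 3.00178
f(3.00178) = -3.97862
x_3 = 3.00178 − (-3.97862)·(3.00178 − 4.00000) / (-3.97862 − 30.49815) = 3.00178 − (3.97152)/(-34.47677) = 3.11698
f(3.11698) = -1.52197
x_4 = 3.11698 − (-1.52197)·(3.11698 − 3.00178) / (-1.52197 − (-3.97862)) = 3.11698 − (-0.17532)/(2.45665) = 3.18834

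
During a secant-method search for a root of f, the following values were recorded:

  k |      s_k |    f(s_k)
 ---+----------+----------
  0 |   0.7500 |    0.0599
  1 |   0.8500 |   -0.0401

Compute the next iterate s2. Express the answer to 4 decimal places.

0.8099

s2 = 0.8500 − (-0.0401)·(0.8500 − 0.7500) / (-0.0401 − 0.0599)
   = 0.8500 − (-0.004010)/(-0.100000) = 0.809900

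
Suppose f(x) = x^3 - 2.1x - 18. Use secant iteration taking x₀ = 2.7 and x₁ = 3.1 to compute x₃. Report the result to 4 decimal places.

2.8859

f(2.7) = -3.987000, f(3.1) = 5.281000
x₂ = 3.100000 − 5.281000·(3.100000 − 2.700000) / (5.281000 − (-3.987000)) = 3.100000 − (2.112400)/(9.268000) = 2.872076
f(2.872076) = -0.340121
x₃ = 2.872076 − (-0.340121)·(2.872076 − 3.100000) / (-0.340121 − 5.281000) = 2.872076 − (0.077522)/(-5.621121) = 2.885867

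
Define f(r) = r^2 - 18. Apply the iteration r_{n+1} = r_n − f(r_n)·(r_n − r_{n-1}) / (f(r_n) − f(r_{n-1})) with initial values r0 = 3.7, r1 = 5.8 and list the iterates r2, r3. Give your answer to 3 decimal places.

4.154, 4.229

f(3.7) = -4.31000, f(5.8) = 15.64000
r2 = 5.80000 − 15.64000·(5.80000 − 3.70000) / (15.64000 − (-4.31000)) = 5.80000 − (32.84400)/(19.95000) = 4.15368
f(4.15368) = -0.74691
r3 = 4.15368 − (-0.74691)·(4.15368 − 5.80000) / (-0.74691 − 15.64000) = 4.15368 − (1.22965)/(-16.38691) = 4.22872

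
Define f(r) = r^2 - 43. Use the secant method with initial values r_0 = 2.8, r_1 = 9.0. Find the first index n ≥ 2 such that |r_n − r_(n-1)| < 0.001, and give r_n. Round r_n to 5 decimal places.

f(2.8) = -35.1600000, f(9.0) = 38.0000000
r_2 = 9.0000000 − 38.0000000·(6.2000000)/(73.1600000) = 5.7796610;  |Δ| = 3.2203390
f(5.7796610) = -9.5955185
r_3 = 5.7796610 − (-9.5955185)·(-3.2203390)/(-47.5955185) = 6.4288991;  |Δ| = 0.6492381
f(6.4288991) = -1.6692566
r_4 = 6.4288991 − (-1.6692566)·(0.6492381)/(7.9262619) = 6.5656275;  |Δ| = 0.1367284
f(6.5656275) = 0.1074639
r_5 = 6.5656275 − 0.1074639·(0.1367284)/(1.7767205) = 6.5573575;  |Δ| = 0.0082699
f(6.5573575) = -0.0010623
r_6 = 6.5573575 − (-0.0010623)·(-0.0082699)/(-0.1085263) = 6.5574385;  |Δ| = 0.0000810
|r_6 − r_5| = 0.0000810 < 0.001

n = 6, r_n = 6.55744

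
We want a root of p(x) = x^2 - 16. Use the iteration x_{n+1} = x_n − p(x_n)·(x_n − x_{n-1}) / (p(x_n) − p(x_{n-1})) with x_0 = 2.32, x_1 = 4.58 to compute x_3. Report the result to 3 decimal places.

p(2.32) = -10.61760, p(4.58) = 4.97640
x_2 = 4.58000 − 4.97640·(4.58000 − 2.32000) / (4.97640 − (-10.61760)) = 4.58000 − (11.24666)/(15.59400) = 3.85878
p(3.85878) = -1.10980
x_3 = 3.85878 − (-1.10980)·(3.85878 − 4.58000) / (-1.10980 − 4.97640) = 3.85878 − (0.80040)/(-6.08620) = 3.99029

3.990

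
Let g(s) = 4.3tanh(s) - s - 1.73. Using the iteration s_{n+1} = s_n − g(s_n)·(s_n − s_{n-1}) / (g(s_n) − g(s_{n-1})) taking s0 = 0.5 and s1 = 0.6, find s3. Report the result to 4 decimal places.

0.6101

g(0.5) = -0.242896, g(0.6) = -0.020687
s2 = 0.600000 − (-0.020687)·(0.600000 − 0.500000) / (-0.020687 − (-0.242896)) = 0.600000 − (-0.002069)/(0.222209) = 0.609310
g(0.609310) = -0.001654
s3 = 0.609310 − (-0.001654)·(0.609310 − 0.600000) / (-0.001654 − (-0.020687)) = 0.609310 − (-0.000015)/(0.019033) = 0.610118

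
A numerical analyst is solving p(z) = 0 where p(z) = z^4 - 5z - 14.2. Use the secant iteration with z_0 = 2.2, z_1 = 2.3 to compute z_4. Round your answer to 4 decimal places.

2.2456

p(2.2) = -1.774400, p(2.3) = 2.284100
z_2 = 2.300000 − 2.284100·(2.300000 − 2.200000) / (2.284100 − (-1.774400)) = 2.300000 − (0.228410)/(4.058500) = 2.243721
p(2.243721) = -0.074607
z_3 = 2.243721 − (-0.074607)·(2.243721 − 2.300000) / (-0.074607 − 2.284100) = 2.243721 − (0.004199)/(-2.358707) = 2.245501
p(2.245501) = -0.002981
z_4 = 2.245501 − (-0.002981)·(2.245501 − 2.243721) / (-0.002981 − (-0.074607)) = 2.245501 − (-0.000005)/(0.071626) = 2.245575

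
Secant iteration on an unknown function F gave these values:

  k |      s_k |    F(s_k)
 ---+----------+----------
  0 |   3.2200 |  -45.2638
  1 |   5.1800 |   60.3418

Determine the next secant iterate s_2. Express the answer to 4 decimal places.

4.0601

s_2 = 5.1800 − 60.3418·(5.1800 − 3.2200) / (60.3418 − (-45.2638))
   = 5.1800 − (118.269928)/(105.605600) = 4.060079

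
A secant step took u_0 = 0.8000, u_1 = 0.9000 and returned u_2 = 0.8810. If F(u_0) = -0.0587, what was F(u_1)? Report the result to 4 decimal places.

0.0138

The secant line through (0.8000, -0.0587) and (0.9000, F(u_1)) crosses zero at u_2 = 0.8810.
So (0.8000, -0.0587), (0.9000, F(u_1)), (0.8810, 0) are collinear:
F(u_1) = -0.0587 · (0.9000 − 0.8810) / (0.8000 − 0.8810) = -0.0587 · (0.019000)/(-0.081000) = 0.013769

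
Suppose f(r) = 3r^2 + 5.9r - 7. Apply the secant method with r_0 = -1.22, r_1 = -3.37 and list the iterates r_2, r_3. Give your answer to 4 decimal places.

f(-1.22) = -9.732800, f(-3.37) = 7.187700
r_2 = -3.370000 − 7.187700·(-3.370000 − (-1.220000)) / (7.187700 − (-9.732800)) = -3.370000 − (-15.453555)/(16.920500) = -2.456696
f(-2.456696) = -3.388438
r_3 = -2.456696 − (-3.388438)·(-2.456696 − (-3.370000)) / (-3.388438 − 7.187700) = -2.456696 − (-3.094673)/(-10.576138) = -2.749305

-2.4567, -2.7493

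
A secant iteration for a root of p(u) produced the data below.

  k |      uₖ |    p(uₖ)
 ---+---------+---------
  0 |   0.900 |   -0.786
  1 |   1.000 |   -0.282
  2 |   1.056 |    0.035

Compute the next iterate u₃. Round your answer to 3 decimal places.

1.050

u₃ = 1.056 − 0.035·(1.056 − 1.000) / (0.035 − (-0.282))
   = 1.056 − (0.00196)/(0.31700) = 1.04982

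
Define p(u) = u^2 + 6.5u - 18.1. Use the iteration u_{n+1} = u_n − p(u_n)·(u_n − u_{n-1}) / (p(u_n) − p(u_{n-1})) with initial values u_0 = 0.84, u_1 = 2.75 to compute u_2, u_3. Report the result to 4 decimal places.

2.0228, 2.0991

p(0.84) = -11.934400, p(2.75) = 7.337500
u_2 = 2.750000 − 7.337500·(2.750000 − 0.840000) / (7.337500 − (-11.934400)) = 2.750000 − (14.014625)/(19.271900) = 2.022795
p(2.022795) = -0.860135
u_3 = 2.022795 − (-0.860135)·(2.022795 − 2.750000) / (-0.860135 − 7.337500) = 2.022795 − (0.625494)/(-8.197635) = 2.099097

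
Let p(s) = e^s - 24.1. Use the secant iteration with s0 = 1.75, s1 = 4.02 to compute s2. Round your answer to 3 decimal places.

2.584

p(1.75) = -18.34540, p(4.02) = 31.60111
s2 = 4.02000 − 31.60111·(4.02000 − 1.75000) / (31.60111 − (-18.34540)) = 4.02000 − (71.73451)/(49.94650) = 2.58377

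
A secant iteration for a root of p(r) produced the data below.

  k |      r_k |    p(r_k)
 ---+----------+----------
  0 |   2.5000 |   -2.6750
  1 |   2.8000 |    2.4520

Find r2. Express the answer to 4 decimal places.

r2 = 2.8000 − 2.4520·(2.8000 − 2.5000) / (2.4520 − (-2.6750))
   = 2.8000 − (0.735600)/(5.127000) = 2.656524

2.6565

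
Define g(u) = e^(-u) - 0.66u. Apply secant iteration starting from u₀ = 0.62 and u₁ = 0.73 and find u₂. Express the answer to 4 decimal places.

0.7301

g(0.62) = 0.128744, g(0.73) = 0.000109
u₂ = 0.730000 − 0.000109·(0.730000 − 0.620000) / (0.000109 − 0.128744) = 0.730000 − (0.000012)/(-0.128635) = 0.730093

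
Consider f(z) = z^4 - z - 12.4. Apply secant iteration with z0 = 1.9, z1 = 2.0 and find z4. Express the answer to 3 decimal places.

1.946

f(1.9) = -1.26790, f(2.0) = 1.60000
z2 = 2.00000 − 1.60000·(2.00000 − 1.90000) / (1.60000 − (-1.26790)) = 2.00000 − (0.16000)/(2.86790) = 1.94421
f(1.94421) = -0.05617
z3 = 1.94421 − (-0.05617)·(1.94421 − 2.00000) / (-0.05617 − 1.60000) = 1.94421 − (0.00313)/(-1.65617) = 1.94610
f(1.94610) = -0.00236
z4 = 1.94610 − (-0.00236)·(1.94610 − 1.94421) / (-0.00236 − (-0.05617)) = 1.94610 − (0.00000)/(0.05381) = 1.94619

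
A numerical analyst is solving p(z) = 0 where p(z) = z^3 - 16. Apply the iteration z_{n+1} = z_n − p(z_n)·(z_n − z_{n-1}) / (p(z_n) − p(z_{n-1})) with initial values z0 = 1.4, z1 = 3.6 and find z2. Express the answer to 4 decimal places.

2.0641

p(1.4) = -13.256000, p(3.6) = 30.656000
z2 = 3.600000 − 30.656000·(3.600000 − 1.400000) / (30.656000 − (-13.256000)) = 3.600000 − (67.443200)/(43.912000) = 2.064128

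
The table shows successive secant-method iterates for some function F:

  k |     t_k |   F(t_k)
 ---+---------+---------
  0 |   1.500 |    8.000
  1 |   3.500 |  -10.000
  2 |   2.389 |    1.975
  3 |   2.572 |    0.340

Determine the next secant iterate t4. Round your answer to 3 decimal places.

2.610

t4 = 2.572 − 0.340·(2.572 − 2.389) / (0.340 − 1.975)
   = 2.572 − (0.06222)/(-1.63500) = 2.61006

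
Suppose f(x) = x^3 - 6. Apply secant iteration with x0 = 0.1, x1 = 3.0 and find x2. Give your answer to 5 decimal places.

f(0.1) = -5.9990000, f(3.0) = 21.0000000
x2 = 3.0000000 − 21.0000000·(3.0000000 − 0.1000000) / (21.0000000 − (-5.9990000)) = 3.0000000 − (60.9000000)/(26.9990000) = 0.7443609

0.74436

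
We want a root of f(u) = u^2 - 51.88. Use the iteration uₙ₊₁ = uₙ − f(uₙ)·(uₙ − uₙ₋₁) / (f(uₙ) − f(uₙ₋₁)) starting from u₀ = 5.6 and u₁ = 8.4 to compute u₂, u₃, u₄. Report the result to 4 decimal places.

f(5.6) = -20.520000, f(8.4) = 18.680000
u₂ = 8.400000 − 18.680000·(8.400000 − 5.600000) / (18.680000 − (-20.520000)) = 8.400000 − (52.304000)/(39.200000) = 7.065714
f(7.065714) = -1.955682
u₃ = 7.065714 − (-1.955682)·(7.065714 − 8.400000) / (-1.955682 − 18.680000) = 7.065714 − (2.609438)/(-20.635682) = 7.192167
f(7.192167) = -0.152734
u₄ = 7.192167 − (-0.152734)·(7.192167 − 7.065714) / (-0.152734 − (-1.955682)) = 7.192167 − (-0.019314)/(1.802948) = 7.202879

7.0657, 7.1922, 7.2029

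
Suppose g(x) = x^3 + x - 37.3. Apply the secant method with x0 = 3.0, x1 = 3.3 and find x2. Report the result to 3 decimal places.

3.237

g(3.0) = -7.30000, g(3.3) = 1.93700
x2 = 3.30000 − 1.93700·(3.30000 − 3.00000) / (1.93700 − (-7.30000)) = 3.30000 − (0.58110)/(9.23700) = 3.23709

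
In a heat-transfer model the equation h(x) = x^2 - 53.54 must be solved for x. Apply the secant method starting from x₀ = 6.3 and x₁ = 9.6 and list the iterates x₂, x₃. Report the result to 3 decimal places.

7.171, 7.297

h(6.3) = -13.85000, h(9.6) = 38.62000
x₂ = 9.60000 − 38.62000·(9.60000 − 6.30000) / (38.62000 − (-13.85000)) = 9.60000 − (127.44600)/(52.47000) = 7.17107
h(7.17107) = -2.11577
x₃ = 7.17107 − (-2.11577)·(7.17107 − 9.60000) / (-2.11577 − 38.62000) = 7.17107 − (5.13905)/(-40.73577) = 7.29722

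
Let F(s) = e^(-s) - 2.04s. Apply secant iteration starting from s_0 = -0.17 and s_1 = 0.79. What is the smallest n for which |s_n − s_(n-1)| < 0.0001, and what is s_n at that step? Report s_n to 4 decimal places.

F(-0.17) = 1.532105, F(0.79) = -1.157755
s_2 = 0.790000 − (-1.157755)·(0.960000)/(-2.689860) = 0.376802;  |Δ| = 0.413198
F(0.376802) = -0.082624
s_3 = 0.376802 − (-0.082624)·(-0.413198)/(1.075131) = 0.345048;  |Δ| = 0.031754
F(0.345048) = 0.004290
s_4 = 0.345048 − 0.004290·(-0.031754)/(0.086914) = 0.346615;  |Δ| = 0.001567
F(0.346615) = -0.000017
s_5 = 0.346615 − (-0.000017)·(0.001567)/(-0.004306) = 0.346609;  |Δ| = 0.000006
|s_5 − s_4| = 0.000006 < 0.0001

n = 5, s_n = 0.3466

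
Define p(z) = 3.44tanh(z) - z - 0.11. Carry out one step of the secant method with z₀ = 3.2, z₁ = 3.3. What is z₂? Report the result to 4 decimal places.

3.3211

p(3.2) = 0.118587, p(3.3) = 0.020653
z₂ = 3.300000 − 0.020653·(3.300000 − 3.200000) / (0.020653 − 0.118587) = 3.300000 − (0.002065)/(-0.097934) = 3.321089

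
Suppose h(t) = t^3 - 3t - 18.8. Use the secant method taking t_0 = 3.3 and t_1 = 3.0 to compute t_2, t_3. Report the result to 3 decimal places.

h(3.3) = 7.23700, h(3.0) = -0.80000
t_2 = 3.00000 − (-0.80000)·(3.00000 − 3.30000) / (-0.80000 − 7.23700) = 3.00000 − (0.24000)/(-8.03700) = 3.02986
h(3.02986) = -0.07526
t_3 = 3.02986 − (-0.07526)·(3.02986 − 3.00000) / (-0.07526 − (-0.80000)) = 3.02986 − (-0.00225)/(0.72474) = 3.03296

3.030, 3.033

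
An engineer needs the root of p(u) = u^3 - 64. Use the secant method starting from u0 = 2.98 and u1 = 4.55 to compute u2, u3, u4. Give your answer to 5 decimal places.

3.85007, 3.98072, 4.00074

p(2.98) = -37.5364080, p(4.55) = 30.1963750
u2 = 4.5500000 − 30.1963750·(4.5500000 − 2.9800000) / (30.1963750 − (-37.5364080)) = 4.5500000 − (47.4083087)/(67.7327830) = 3.8500685
p(3.8500685) = -6.9303291
u3 = 3.8500685 − (-6.9303291)·(3.8500685 − 4.5500000) / (-6.9303291 − 30.1963750) = 3.8500685 − (4.8507557)/(-37.1267041) = 3.9807226
p(3.9807226) = -0.9208637
u4 = 3.9807226 − (-0.9208637)·(3.9807226 − 3.8500685) / (-0.9208637 − (-6.9303291)) = 3.9807226 − (-0.1203146)/(6.0094654) = 4.0007434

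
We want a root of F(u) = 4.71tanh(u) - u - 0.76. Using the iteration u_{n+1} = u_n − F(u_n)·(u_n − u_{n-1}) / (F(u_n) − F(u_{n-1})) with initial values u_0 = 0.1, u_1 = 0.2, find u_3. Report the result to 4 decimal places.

0.2086

F(0.1) = -0.390564, F(0.2) = -0.030362
u_2 = 0.200000 − (-0.030362)·(0.200000 − 0.100000) / (-0.030362 − (-0.390564)) = 0.200000 − (-0.003036)/(0.360202) = 0.208429
F(0.208429) = -0.000701
u_3 = 0.208429 − (-0.000701)·(0.208429 − 0.200000) / (-0.000701 − (-0.030362)) = 0.208429 − (-0.000006)/(0.029662) = 0.208628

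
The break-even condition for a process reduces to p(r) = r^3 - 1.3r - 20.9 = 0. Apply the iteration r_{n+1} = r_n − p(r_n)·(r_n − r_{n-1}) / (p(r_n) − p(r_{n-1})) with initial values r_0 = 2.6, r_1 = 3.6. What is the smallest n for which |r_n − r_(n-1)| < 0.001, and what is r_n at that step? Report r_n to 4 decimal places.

n = 5, r_n = 2.9117

p(2.6) = -6.704000, p(3.6) = 21.076000
r_2 = 3.600000 − 21.076000·(1.000000)/(27.780000) = 2.841325;  |Δ| = 0.758675
p(2.841325) = -1.655350
r_3 = 2.841325 − (-1.655350)·(-0.758675)/(-22.731350) = 2.896573;  |Δ| = 0.055249
p(2.896573) = -0.362901
r_4 = 2.896573 − (-0.362901)·(0.055249)/(1.292448) = 2.912086;  |Δ| = 0.015513
p(2.912086) = 0.009495
r_5 = 2.912086 − 0.009495·(0.015513)/(0.372397) = 2.911691;  |Δ| = 0.000396
|r_5 − r_4| = 0.000396 < 0.001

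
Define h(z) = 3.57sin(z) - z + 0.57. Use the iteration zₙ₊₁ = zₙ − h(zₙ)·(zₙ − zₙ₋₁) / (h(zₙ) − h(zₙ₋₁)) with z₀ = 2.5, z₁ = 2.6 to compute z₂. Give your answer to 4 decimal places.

h(2.5) = 0.206546, h(2.6) = -0.189660
z₂ = 2.600000 − (-0.189660)·(2.600000 − 2.500000) / (-0.189660 − 0.206546) = 2.600000 − (-0.018966)/(-0.396206) = 2.552131

2.5521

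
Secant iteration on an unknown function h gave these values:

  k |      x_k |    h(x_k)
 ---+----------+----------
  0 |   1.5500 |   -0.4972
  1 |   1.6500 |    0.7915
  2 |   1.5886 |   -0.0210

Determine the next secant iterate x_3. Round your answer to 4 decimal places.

x_3 = 1.5886 − (-0.0210)·(1.5886 − 1.6500) / (-0.0210 − 0.7915)
   = 1.5886 − (0.001289)/(-0.812500) = 1.590187

1.5902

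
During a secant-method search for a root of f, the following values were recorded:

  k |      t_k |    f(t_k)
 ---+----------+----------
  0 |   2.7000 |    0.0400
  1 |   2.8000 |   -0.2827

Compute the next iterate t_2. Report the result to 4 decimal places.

t_2 = 2.8000 − (-0.2827)·(2.8000 − 2.7000) / (-0.2827 − 0.0400)
   = 2.8000 − (-0.028270)/(-0.322700) = 2.712395

2.7124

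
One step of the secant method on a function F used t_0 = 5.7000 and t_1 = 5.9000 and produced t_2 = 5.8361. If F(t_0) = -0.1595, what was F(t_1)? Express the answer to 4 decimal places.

0.0749

The secant line through (5.7000, -0.1595) and (5.9000, F(t_1)) crosses zero at t_2 = 5.8361.
So (5.7000, -0.1595), (5.9000, F(t_1)), (5.8361, 0) are collinear:
F(t_1) = -0.1595 · (5.9000 − 5.8361) / (5.7000 − 5.8361) = -0.1595 · (0.063900)/(-0.136100) = 0.074886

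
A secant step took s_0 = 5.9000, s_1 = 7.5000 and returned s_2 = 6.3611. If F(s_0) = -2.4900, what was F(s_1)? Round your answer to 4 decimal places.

6.1502

The secant line through (5.9000, -2.4900) and (7.5000, F(s_1)) crosses zero at s_2 = 6.3611.
So (5.9000, -2.4900), (7.5000, F(s_1)), (6.3611, 0) are collinear:
F(s_1) = -2.4900 · (7.5000 − 6.3611) / (5.9000 − 6.3611) = -2.4900 · (1.138900)/(-0.461100) = 6.150208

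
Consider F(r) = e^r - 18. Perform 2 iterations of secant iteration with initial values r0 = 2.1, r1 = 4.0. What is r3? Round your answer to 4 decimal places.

F(2.1) = -9.833830, F(4.0) = 36.598150
r2 = 4.000000 − 36.598150·(4.000000 − 2.100000) / (36.598150 − (-9.833830)) = 4.000000 − (69.536485)/(46.431980) = 2.502401
F(2.502401) = -5.788220
r3 = 2.502401 − (-5.788220)·(2.502401 − 4.000000) / (-5.788220 − 36.598150) = 2.502401 − (8.668433)/(-42.386370) = 2.706911

2.7069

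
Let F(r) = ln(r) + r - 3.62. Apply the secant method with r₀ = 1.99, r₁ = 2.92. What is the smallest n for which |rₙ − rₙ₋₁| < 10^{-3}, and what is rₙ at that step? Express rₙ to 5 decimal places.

n = 4, rₙ = 2.64669

F(1.99) = -0.9418654, F(2.92) = 0.3715836
r₂ = 2.9200000 − 0.3715836·(0.9300000)/(1.3134490) = 2.6568967;  |Δ| = 0.2631033
F(2.6568967) = 0.0140555
r₃ = 2.6568967 − 0.0140555·(-0.2631033)/(-0.3575281) = 2.6465533;  |Δ| = 0.0103434
F(2.6465533) = -0.0001885
r₄ = 2.6465533 − (-0.0001885)·(-0.0103434)/(-0.0142440) = 2.6466902;  |Δ| = 0.0001369
|r₄ − r₃| = 0.0001369 < 10^{-3}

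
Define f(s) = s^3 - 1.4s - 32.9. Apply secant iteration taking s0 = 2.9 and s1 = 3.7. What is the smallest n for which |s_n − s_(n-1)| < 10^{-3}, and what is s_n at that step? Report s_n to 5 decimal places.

n = 5, s_n = 3.34983

f(2.9) = -12.5710000, f(3.7) = 12.5730000
s2 = 3.7000000 − 12.5730000·(0.8000000)/(25.1440000) = 3.2999682;  |Δ| = 0.4000318
f(3.2999682) = -1.5839949
s3 = 3.2999682 − (-1.5839949)·(-0.4000318)/(-14.1569949) = 3.3447269;  |Δ| = 0.0447587
f(3.3447269) = -0.1644967
s4 = 3.3447269 − (-0.1644967)·(0.0447587)/(1.4194982) = 3.3499137;  |Δ| = 0.0051868
f(3.3499137) = 0.0025892
s5 = 3.3499137 − 0.0025892·(0.0051868)/(0.1670859) = 3.3498333;  |Δ| = 0.0000804
|s5 − s4| = 0.0000804 < 10^{-3}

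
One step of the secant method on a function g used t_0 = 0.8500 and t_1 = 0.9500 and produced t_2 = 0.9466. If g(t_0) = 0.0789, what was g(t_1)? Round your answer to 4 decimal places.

-0.0028

The secant line through (0.8500, 0.0789) and (0.9500, g(t_1)) crosses zero at t_2 = 0.9466.
So (0.8500, 0.0789), (0.9500, g(t_1)), (0.9466, 0) are collinear:
g(t_1) = 0.0789 · (0.9500 − 0.9466) / (0.8500 − 0.9466) = 0.0789 · (0.003400)/(-0.096600) = -0.002777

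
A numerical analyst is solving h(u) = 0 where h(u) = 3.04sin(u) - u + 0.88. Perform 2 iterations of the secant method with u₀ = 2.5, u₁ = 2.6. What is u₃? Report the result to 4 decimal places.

h(2.5) = 0.199355, h(2.6) = -0.152876
u₂ = 2.600000 − (-0.152876)·(2.600000 − 2.500000) / (-0.152876 − 0.199355) = 2.600000 − (-0.015288)/(-0.352231) = 2.556598
h(2.556598) = 0.002075
u₃ = 2.556598 − 0.002075·(2.556598 − 2.600000) / (0.002075 − (-0.152876)) = 2.556598 − (-0.000090)/(0.154951) = 2.557179

2.5572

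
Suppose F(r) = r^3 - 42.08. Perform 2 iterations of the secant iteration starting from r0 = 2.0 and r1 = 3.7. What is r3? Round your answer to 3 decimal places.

F(2.0) = -34.08000, F(3.7) = 8.57300
r2 = 3.70000 − 8.57300·(3.70000 − 2.00000) / (8.57300 − (-34.08000)) = 3.70000 − (14.57410)/(42.65300) = 3.35831
F(3.35831) = -4.20415
r3 = 3.35831 − (-4.20415)·(3.35831 − 3.70000) / (-4.20415 − 8.57300) = 3.35831 − (1.43652)/(-12.77715) = 3.47074

3.471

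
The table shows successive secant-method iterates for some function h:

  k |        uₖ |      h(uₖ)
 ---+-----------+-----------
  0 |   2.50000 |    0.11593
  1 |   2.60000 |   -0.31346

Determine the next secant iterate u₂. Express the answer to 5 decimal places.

u₂ = 2.60000 − (-0.31346)·(2.60000 − 2.50000) / (-0.31346 − 0.11593)
   = 2.60000 − (-0.0313460)/(-0.4293900) = 2.5269988

2.52700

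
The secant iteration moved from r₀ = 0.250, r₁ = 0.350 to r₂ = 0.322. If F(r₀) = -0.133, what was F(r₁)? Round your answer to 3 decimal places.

0.052

The secant line through (0.250, -0.133) and (0.350, F(r₁)) crosses zero at r₂ = 0.322.
So (0.250, -0.133), (0.350, F(r₁)), (0.322, 0) are collinear:
F(r₁) = -0.133 · (0.350 − 0.322) / (0.250 − 0.322) = -0.133 · (0.02800)/(-0.07200) = 0.05172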